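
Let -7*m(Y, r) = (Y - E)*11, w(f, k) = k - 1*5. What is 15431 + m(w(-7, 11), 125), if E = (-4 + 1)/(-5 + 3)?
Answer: 215935/14 ≈ 15424.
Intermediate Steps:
E = 3/2 (E = -3/(-2) = -3*(-½) = 3/2 ≈ 1.5000)
w(f, k) = -5 + k (w(f, k) = k - 5 = -5 + k)
m(Y, r) = 33/14 - 11*Y/7 (m(Y, r) = -(Y - 1*3/2)*11/7 = -(Y - 3/2)*11/7 = -(-3/2 + Y)*11/7 = -(-33/2 + 11*Y)/7 = 33/14 - 11*Y/7)
15431 + m(w(-7, 11), 125) = 15431 + (33/14 - 11*(-5 + 11)/7) = 15431 + (33/14 - 11/7*6) = 15431 + (33/14 - 66/7) = 15431 - 99/14 = 215935/14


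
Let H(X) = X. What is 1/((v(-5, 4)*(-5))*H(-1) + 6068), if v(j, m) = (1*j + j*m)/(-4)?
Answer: 4/24397 ≈ 0.00016395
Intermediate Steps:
v(j, m) = -j/4 - j*m/4 (v(j, m) = (j + j*m)*(-¼) = -j/4 - j*m/4)
1/((v(-5, 4)*(-5))*H(-1) + 6068) = 1/((-¼*(-5)*(1 + 4)*(-5))*(-1) + 6068) = 1/((-¼*(-5)*5*(-5))*(-1) + 6068) = 1/(((25/4)*(-5))*(-1) + 6068) = 1/(-125/4*(-1) + 6068) = 1/(125/4 + 6068) = 1/(24397/4) = 4/24397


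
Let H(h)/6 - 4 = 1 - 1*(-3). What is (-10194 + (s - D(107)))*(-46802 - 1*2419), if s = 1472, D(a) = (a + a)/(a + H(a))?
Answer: 66552895404/155 ≈ 4.2937e+8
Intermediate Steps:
H(h) = 48 (H(h) = 24 + 6*(1 - 1*(-3)) = 24 + 6*(1 + 3) = 24 + 6*4 = 24 + 24 = 48)
D(a) = 2*a/(48 + a) (D(a) = (a + a)/(a + 48) = (2*a)/(48 + a) = 2*a/(48 + a))
(-10194 + (s - D(107)))*(-46802 - 1*2419) = (-10194 + (1472 - 2*107/(48 + 107)))*(-46802 - 1*2419) = (-10194 + (1472 - 2*107/155))*(-46802 - 2419) = (-10194 + (1472 - 2*107/155))*(-49221) = (-10194 + (1472 - 1*214/155))*(-49221) = (-10194 + (1472 - 214/155))*(-49221) = (-10194 + 227946/155)*(-49221) = -1352124/155*(-49221) = 66552895404/155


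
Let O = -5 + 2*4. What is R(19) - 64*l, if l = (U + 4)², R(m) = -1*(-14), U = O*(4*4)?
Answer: -173042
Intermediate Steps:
O = 3 (O = -5 + 8 = 3)
U = 48 (U = 3*(4*4) = 3*16 = 48)
R(m) = 14
l = 2704 (l = (48 + 4)² = 52² = 2704)
R(19) - 64*l = 14 - 64*2704 = 14 - 173056 = -173042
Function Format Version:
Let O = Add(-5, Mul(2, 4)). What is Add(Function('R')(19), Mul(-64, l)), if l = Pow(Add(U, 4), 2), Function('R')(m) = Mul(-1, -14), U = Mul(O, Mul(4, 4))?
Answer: -173042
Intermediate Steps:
O = 3 (O = Add(-5, 8) = 3)
U = 48 (U = Mul(3, Mul(4, 4)) = Mul(3, 16) = 48)
Function('R')(m) = 14
l = 2704 (l = Pow(Add(48, 4), 2) = Pow(52, 2) = 2704)
Add(Function('R')(19), Mul(-64, l)) = Add(14, Mul(-64, 2704)) = Add(14, -173056) = -173042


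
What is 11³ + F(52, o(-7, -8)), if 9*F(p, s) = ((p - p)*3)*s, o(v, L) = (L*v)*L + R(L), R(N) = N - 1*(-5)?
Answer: 1331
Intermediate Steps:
R(N) = 5 + N (R(N) = N + 5 = 5 + N)
o(v, L) = 5 + L + v*L² (o(v, L) = (L*v)*L + (5 + L) = v*L² + (5 + L) = 5 + L + v*L²)
F(p, s) = 0 (F(p, s) = (((p - p)*3)*s)/9 = ((0*3)*s)/9 = (0*s)/9 = (⅑)*0 = 0)
11³ + F(52, o(-7, -8)) = 11³ + 0 = 1331 + 0 = 1331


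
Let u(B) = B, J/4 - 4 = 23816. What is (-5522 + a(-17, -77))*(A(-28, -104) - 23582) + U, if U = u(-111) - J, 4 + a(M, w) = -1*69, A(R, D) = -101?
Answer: 132410994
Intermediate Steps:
J = 95280 (J = 16 + 4*23816 = 16 + 95264 = 95280)
a(M, w) = -73 (a(M, w) = -4 - 1*69 = -4 - 69 = -73)
U = -95391 (U = -111 - 1*95280 = -111 - 95280 = -95391)
(-5522 + a(-17, -77))*(A(-28, -104) - 23582) + U = (-5522 - 73)*(-101 - 23582) - 95391 = -5595*(-23683) - 95391 = 132506385 - 95391 = 132410994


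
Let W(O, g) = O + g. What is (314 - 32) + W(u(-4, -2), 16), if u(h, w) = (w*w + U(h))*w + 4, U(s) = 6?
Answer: 282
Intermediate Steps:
u(h, w) = 4 + w*(6 + w²) (u(h, w) = (w*w + 6)*w + 4 = (w² + 6)*w + 4 = (6 + w²)*w + 4 = w*(6 + w²) + 4 = 4 + w*(6 + w²))
(314 - 32) + W(u(-4, -2), 16) = (314 - 32) + ((4 + (-2)³ + 6*(-2)) + 16) = 282 + ((4 - 8 - 12) + 16) = 282 + (-16 + 16) = 282 + 0 = 282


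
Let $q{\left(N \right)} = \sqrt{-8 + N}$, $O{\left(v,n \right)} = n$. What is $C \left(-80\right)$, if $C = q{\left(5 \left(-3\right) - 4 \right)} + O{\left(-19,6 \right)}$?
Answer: $-480 - 240 i \sqrt{3} \approx -480.0 - 415.69 i$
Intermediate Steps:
$C = 6 + 3 i \sqrt{3}$ ($C = \sqrt{-8 + \left(5 \left(-3\right) - 4\right)} + 6 = \sqrt{-8 - 19} + 6 = \sqrt{-27} + 6 = 3 i \sqrt{3} + 6 = 6 + 3 i \sqrt{3} \approx 6.0 + 5.1962 i$)
$C \left(-80\right) = \left(6 + 3 i \sqrt{3}\right) \left(-80\right) = -480 - 240 i \sqrt{3}$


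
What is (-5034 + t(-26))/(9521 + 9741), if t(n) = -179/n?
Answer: -130705/500812 ≈ -0.26099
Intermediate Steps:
(-5034 + t(-26))/(9521 + 9741) = (-5034 - 179/(-26))/(9521 + 9741) = (-5034 - 179*(-1/26))/19262 = (-5034 + 179/26)*(1/19262) = -130705/26*1/19262 = -130705/500812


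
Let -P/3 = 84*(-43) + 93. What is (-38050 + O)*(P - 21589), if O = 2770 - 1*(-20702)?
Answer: 160824496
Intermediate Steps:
O = 23472 (O = 2770 + 20702 = 23472)
P = 10557 (P = -3*(84*(-43) + 93) = -3*(-3612 + 93) = -3*(-3519) = 10557)
(-38050 + O)*(P - 21589) = (-38050 + 23472)*(10557 - 21589) = -14578*(-11032) = 160824496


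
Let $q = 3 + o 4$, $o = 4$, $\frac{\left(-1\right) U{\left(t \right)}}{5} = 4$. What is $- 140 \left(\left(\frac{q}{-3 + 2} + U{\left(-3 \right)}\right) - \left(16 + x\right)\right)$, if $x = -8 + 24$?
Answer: $9940$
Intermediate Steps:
$U{\left(t \right)} = -20$ ($U{\left(t \right)} = \left(-5\right) 4 = -20$)
$x = 16$
$q = 19$ ($q = 3 + 4 \cdot 4 = 3 + 16 = 19$)
$- 140 \left(\left(\frac{q}{-3 + 2} + U{\left(-3 \right)}\right) - \left(16 + x\right)\right) = - 140 \left(\left(\frac{1}{-3 + 2} \cdot 19 - 20\right) - 32\right) = - 140 \left(\left(\frac{1}{-1} \cdot 19 - 20\right) - 32\right) = - 140 \left(\left(\left(-1\right) 19 - 20\right) - 32\right) = - 140 \left(\left(-19 - 20\right) - 32\right) = - 140 \left(-39 - 32\right) = \left(-140\right) \left(-71\right) = 9940$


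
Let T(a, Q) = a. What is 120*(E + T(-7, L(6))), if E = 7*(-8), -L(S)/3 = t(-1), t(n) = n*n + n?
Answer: -7560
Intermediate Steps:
t(n) = n + n² (t(n) = n² + n = n + n²)
L(S) = 0 (L(S) = -(-3)*(1 - 1) = -(-3)*0 = -3*0 = 0)
E = -56
120*(E + T(-7, L(6))) = 120*(-56 - 7) = 120*(-63) = -7560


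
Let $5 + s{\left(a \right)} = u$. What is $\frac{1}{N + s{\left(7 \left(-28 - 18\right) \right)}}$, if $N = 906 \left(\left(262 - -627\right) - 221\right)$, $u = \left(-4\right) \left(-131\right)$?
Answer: $\frac{1}{605727} \approx 1.6509 \cdot 10^{-6}$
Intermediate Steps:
$u = 524$
$s{\left(a \right)} = 519$ ($s{\left(a \right)} = -5 + 524 = 519$)
$N = 605208$ ($N = 906 \left(\left(262 + 627\right) - 221\right) = 906 \left(889 - 221\right) = 906 \cdot 668 = 605208$)
$\frac{1}{N + s{\left(7 \left(-28 - 18\right) \right)}} = \frac{1}{605208 + 519} = \frac{1}{605727}$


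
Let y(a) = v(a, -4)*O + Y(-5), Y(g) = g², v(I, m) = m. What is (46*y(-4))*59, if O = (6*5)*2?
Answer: -583510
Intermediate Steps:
O = 60 (O = 30*2 = 60)
y(a) = -215 (y(a) = -4*60 + (-5)² = -240 + 25 = -215)
(46*y(-4))*59 = (46*(-215))*59 = -9890*59 = -583510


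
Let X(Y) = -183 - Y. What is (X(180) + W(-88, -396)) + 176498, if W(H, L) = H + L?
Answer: 175651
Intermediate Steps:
(X(180) + W(-88, -396)) + 176498 = ((-183 - 1*180) + (-88 - 396)) + 176498 = ((-183 - 180) - 484) + 176498 = (-363 - 484) + 176498 = -847 + 176498 = 175651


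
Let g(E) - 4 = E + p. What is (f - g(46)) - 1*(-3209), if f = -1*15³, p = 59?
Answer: -275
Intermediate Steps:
g(E) = 63 + E (g(E) = 4 + (E + 59) = 4 + (59 + E) = 63 + E)
f = -3375 (f = -1*3375 = -3375)
(f - g(46)) - 1*(-3209) = (-3375 - (63 + 46)) - 1*(-3209) = (-3375 - 1*109) + 3209 = (-3375 - 109) + 3209 = -3484 + 3209 = -275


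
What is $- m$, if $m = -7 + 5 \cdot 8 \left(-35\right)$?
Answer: $1407$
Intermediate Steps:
$m = -1407$ ($m = -7 + 40 \left(-35\right) = -7 - 1400 = -1407$)
$- m = \left(-1\right) \left(-1407\right) = 1407$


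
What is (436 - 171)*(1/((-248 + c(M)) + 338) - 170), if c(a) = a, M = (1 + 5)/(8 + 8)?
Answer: -32569030/723 ≈ -45047.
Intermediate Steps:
M = 3/8 (M = 6/16 = 6*(1/16) = 3/8 ≈ 0.37500)
(436 - 171)*(1/((-248 + c(M)) + 338) - 170) = (436 - 171)*(1/((-248 + 3/8) + 338) - 170) = 265*(1/(-1981/8 + 338) - 170) = 265*(1/(723/8) - 170) = 265*(8/723 - 170) = 265*(-122902/723) = -32569030/723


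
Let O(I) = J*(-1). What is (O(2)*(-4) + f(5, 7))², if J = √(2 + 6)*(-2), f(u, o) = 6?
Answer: 548 - 192*√2 ≈ 276.47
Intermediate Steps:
J = -4*√2 (J = √8*(-2) = (2*√2)*(-2) = -4*√2 ≈ -5.6569)
O(I) = 4*√2 (O(I) = -4*√2*(-1) = 4*√2)
(O(2)*(-4) + f(5, 7))² = ((4*√2)*(-4) + 6)² = (-16*√2 + 6)² = (6 - 16*√2)²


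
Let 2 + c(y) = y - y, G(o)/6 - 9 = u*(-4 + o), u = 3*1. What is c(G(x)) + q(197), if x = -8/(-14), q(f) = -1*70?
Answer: -72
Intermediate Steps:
q(f) = -70
x = 4/7 (x = -8*(-1/14) = 4/7 ≈ 0.57143)
u = 3
G(o) = -18 + 18*o (G(o) = 54 + 6*(3*(-4 + o)) = 54 + 6*(-12 + 3*o) = 54 + (-72 + 18*o) = -18 + 18*o)
c(y) = -2 (c(y) = -2 + (y - y) = -2 + 0 = -2)
c(G(x)) + q(197) = -2 - 70 = -72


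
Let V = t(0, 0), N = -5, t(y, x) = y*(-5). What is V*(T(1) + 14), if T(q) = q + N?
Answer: 0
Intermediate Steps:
t(y, x) = -5*y
V = 0 (V = -5*0 = 0)
T(q) = -5 + q (T(q) = q - 5 = -5 + q)
V*(T(1) + 14) = 0*((-5 + 1) + 14) = 0*(-4 + 14) = 0*10 = 0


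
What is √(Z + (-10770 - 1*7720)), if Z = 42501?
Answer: √24011 ≈ 154.95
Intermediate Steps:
√(Z + (-10770 - 1*7720)) = √(42501 + (-10770 - 1*7720)) = √(42501 + (-10770 - 7720)) = √(42501 - 18490) = √24011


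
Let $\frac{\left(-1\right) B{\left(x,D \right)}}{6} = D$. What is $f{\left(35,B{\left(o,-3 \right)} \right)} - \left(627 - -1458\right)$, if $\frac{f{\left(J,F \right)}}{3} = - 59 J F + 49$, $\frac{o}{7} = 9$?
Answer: $-113448$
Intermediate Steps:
$o = 63$ ($o = 7 \cdot 9 = 63$)
$B{\left(x,D \right)} = - 6 D$
$f{\left(J,F \right)} = 147 - 177 F J$ ($f{\left(J,F \right)} = 3 \left(- 59 J F + 49\right) = 3 \left(- 59 F J + 49\right) = 3 \left(49 - 59 F J\right) = 147 - 177 F J$)
$f{\left(35,B{\left(o,-3 \right)} \right)} - \left(627 - -1458\right) = \left(147 - 177 \left(\left(-6\right) \left(-3\right)\right) 35\right) - \left(627 - -1458\right) = \left(147 - 3186 \cdot 35\right) - \left(627 + 1458\right) = \left(147 - 111510\right) - 2085 = -111363 - 2085 = -113448$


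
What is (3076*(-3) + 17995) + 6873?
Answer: 15640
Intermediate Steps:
(3076*(-3) + 17995) + 6873 = (-9228 + 17995) + 6873 = 8767 + 6873 = 15640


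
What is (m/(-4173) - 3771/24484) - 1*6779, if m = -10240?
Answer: -692387191451/102171732 ≈ -6776.7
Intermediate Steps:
(m/(-4173) - 3771/24484) - 1*6779 = (-10240/(-4173) - 3771/24484) - 1*6779 = (-10240*(-1/4173) - 3771*1/24484) - 6779 = (10240/4173 - 3771/24484) - 6779 = 234979777/102171732 - 6779 = -692387191451/102171732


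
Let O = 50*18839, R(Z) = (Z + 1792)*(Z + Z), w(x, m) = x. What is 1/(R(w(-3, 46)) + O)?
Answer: 1/931216 ≈ 1.0739e-6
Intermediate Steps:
R(Z) = 2*Z*(1792 + Z) (R(Z) = (1792 + Z)*(2*Z) = 2*Z*(1792 + Z))
O = 941950
1/(R(w(-3, 46)) + O) = 1/(2*(-3)*(1792 - 3) + 941950) = 1/(2*(-3)*1789 + 941950) = 1/(-10734 + 941950) = 1/931216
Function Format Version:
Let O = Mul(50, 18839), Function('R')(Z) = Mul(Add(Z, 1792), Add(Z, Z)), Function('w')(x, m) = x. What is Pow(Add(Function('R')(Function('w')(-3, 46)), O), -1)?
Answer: Rational(1, 931216) ≈ 1.0739e-6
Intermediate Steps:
Function('R')(Z) = Mul(2, Z, Add(1792, Z)) (Function('R')(Z) = Mul(Add(1792, Z), Mul(2, Z)) = Mul(2, Z, Add(1792, Z)))
O = 941950
Pow(Add(Function('R')(Function('w')(-3, 46)), O), -1) = Pow(Add(Mul(2, -3, Add(1792, -3)), 941950), -1) = Pow(Add(Mul(2, -3, 1789), 941950), -1) = Pow(Add(-10734, 941950), -1) = Pow(931216, -1) = Rational(1, 931216)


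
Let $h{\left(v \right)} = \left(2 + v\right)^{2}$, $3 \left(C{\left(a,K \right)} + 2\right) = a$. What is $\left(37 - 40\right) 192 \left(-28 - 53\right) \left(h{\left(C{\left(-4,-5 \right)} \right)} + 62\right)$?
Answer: $2975616$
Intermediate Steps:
$C{\left(a,K \right)} = -2 + \frac{a}{3}$
$\left(37 - 40\right) 192 \left(-28 - 53\right) \left(h{\left(C{\left(-4,-5 \right)} \right)} + 62\right) = \left(37 - 40\right) 192 \left(-28 - 53\right) \left(\left(2 + \left(-2 + \frac{1}{3} \left(-4\right)\right)\right)^{2} + 62\right) = \left(-3\right) 192 \left(- 81 \left(\left(2 - \frac{10}{3}\right)^{2} + 62\right)\right) = - 576 \left(- 81 \left(\left(2 - \frac{10}{3}\right)^{2} + 62\right)\right) = - 576 \left(- 81 \left(\left(- \frac{4}{3}\right)^{2} + 62\right)\right) = - 576 \left(- 81 \left(\frac{16}{9} + 62\right)\right) = - 576 \left(\left(-81\right) \frac{574}{9}\right) = \left(-576\right) \left(-5166\right) = 2975616$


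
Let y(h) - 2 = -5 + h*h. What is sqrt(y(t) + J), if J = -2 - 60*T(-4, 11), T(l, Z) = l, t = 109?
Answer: 2*sqrt(3029) ≈ 110.07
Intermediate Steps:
y(h) = -3 + h**2 (y(h) = 2 + (-5 + h*h) = 2 + (-5 + h**2) = -3 + h**2)
J = 238 (J = -2 - 60*(-4) = -2 + 240 = 238)
sqrt(y(t) + J) = sqrt((-3 + 109**2) + 238) = sqrt((-3 + 11881) + 238) = sqrt(11878 + 238) = sqrt(12116) = 2*sqrt(3029)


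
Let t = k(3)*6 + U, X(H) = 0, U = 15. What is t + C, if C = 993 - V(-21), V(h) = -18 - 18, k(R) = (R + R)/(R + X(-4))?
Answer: 1056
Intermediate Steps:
k(R) = 2 (k(R) = (R + R)/(R + 0) = (2*R)/R = 2)
V(h) = -36
t = 27 (t = 2*6 + 15 = 12 + 15 = 27)
C = 1029 (C = 993 - 1*(-36) = 993 + 36 = 1029)
t + C = 27 + 1029 = 1056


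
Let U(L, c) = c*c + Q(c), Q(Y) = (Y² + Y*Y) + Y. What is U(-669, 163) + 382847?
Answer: 462717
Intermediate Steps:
Q(Y) = Y + 2*Y² (Q(Y) = (Y² + Y²) + Y = 2*Y² + Y = Y + 2*Y²)
U(L, c) = c² + c*(1 + 2*c) (U(L, c) = c*c + c*(1 + 2*c) = c² + c*(1 + 2*c))
U(-669, 163) + 382847 = 163*(1 + 3*163) + 382847 = 163*(1 + 489) + 382847 = 163*490 + 382847 = 79870 + 382847 = 462717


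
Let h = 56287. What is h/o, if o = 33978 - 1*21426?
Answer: 56287/12552 ≈ 4.4843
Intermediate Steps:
o = 12552 (o = 33978 - 21426 = 12552)
h/o = 56287/12552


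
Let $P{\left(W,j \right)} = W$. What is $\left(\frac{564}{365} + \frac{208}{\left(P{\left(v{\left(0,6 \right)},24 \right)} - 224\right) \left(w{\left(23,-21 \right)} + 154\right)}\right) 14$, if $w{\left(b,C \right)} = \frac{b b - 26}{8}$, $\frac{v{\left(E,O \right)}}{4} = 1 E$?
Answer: $\frac{546464}{25331} \approx 21.573$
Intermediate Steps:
$v{\left(E,O \right)} = 4 E$ ($v{\left(E,O \right)} = 4 \cdot 1 E = 4 E$)
$w{\left(b,C \right)} = - \frac{13}{4} + \frac{b^{2}}{8}$ ($w{\left(b,C \right)} = \left(b^{2} - 26\right) \frac{1}{8} = \left(-26 + b^{2}\right) \frac{1}{8} = - \frac{13}{4} + \frac{b^{2}}{8}$)
$\left(\frac{564}{365} + \frac{208}{\left(P{\left(v{\left(0,6 \right)},24 \right)} - 224\right) \left(w{\left(23,-21 \right)} + 154\right)}\right) 14 = \left(\frac{564}{365} + \frac{208}{\left(4 \cdot 0 - 224\right) \left(\left(- \frac{13}{4} + \frac{23^{2}}{8}\right) + 154\right)}\right) 14 = \left(564 \cdot \frac{1}{365} + \frac{208}{\left(0 - 224\right) \left(\left(- \frac{13}{4} + \frac{1}{8} \cdot 529\right) + 154\right)}\right) 14 = \left(\frac{564}{365} + \frac{208}{\left(-224\right) \left(\left(- \frac{13}{4} + \frac{529}{8}\right) + 154\right)}\right) 14 = \left(\frac{564}{365} + \frac{208}{\left(-224\right) \left(\frac{503}{8} + 154\right)}\right) 14 = \left(\frac{564}{365} + \frac{208}{\left(-224\right) \frac{1735}{8}}\right) 14 = \left(\frac{564}{365} + \frac{208}{-48580}\right) 14 = \left(\frac{564}{365} + 208 \left(- \frac{1}{48580}\right)\right) 14 = \left(\frac{564}{365} - \frac{52}{12145}\right) 14 = \frac{273232}{177317} \cdot 14 = \frac{546464}{25331}$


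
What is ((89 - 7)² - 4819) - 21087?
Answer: -19182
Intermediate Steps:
((89 - 7)² - 4819) - 21087 = (82² - 4819) - 21087 = (6724 - 4819) - 21087 = 1905 - 21087 = -19182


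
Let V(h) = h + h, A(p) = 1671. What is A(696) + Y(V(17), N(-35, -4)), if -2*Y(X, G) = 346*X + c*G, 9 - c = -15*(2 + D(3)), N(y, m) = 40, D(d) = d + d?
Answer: -6791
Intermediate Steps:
D(d) = 2*d
V(h) = 2*h
c = 129 (c = 9 - (-15)*(2 + 2*3) = 9 - (-15)*(2 + 6) = 9 - (-15)*8 = 9 - 1*(-120) = 9 + 120 = 129)
Y(X, G) = -173*X - 129*G/2 (Y(X, G) = -(346*X + 129*G)/2 = -(129*G + 346*X)/2 = -173*X - 129*G/2)
A(696) + Y(V(17), N(-35, -4)) = 1671 + (-346*17 - 129/2*40) = 1671 + (-173*34 - 2580) = 1671 + (-5882 - 2580) = 1671 - 8462 = -6791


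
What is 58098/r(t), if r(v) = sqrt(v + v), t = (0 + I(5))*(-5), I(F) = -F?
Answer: 29049*sqrt(2)/5 ≈ 8216.3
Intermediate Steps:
t = 25 (t = (0 - 1*5)*(-5) = (0 - 5)*(-5) = -5*(-5) = 25)
r(v) = sqrt(2)*sqrt(v) (r(v) = sqrt(2*v) = sqrt(2)*sqrt(v))
58098/r(t) = 58098/((sqrt(2)*sqrt(25))) = 58098/((sqrt(2)*5)) = 58098/((5*sqrt(2))) = 58098*(sqrt(2)/10) = 29049*sqrt(2)/5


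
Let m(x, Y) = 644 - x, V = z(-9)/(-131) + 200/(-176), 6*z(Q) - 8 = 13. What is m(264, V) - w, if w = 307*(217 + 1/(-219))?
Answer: -14506034/219 ≈ -66238.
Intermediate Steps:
z(Q) = 7/2 (z(Q) = 4/3 + (1/6)*13 = 4/3 + 13/6 = 7/2)
V = -1676/1441 (V = (7/2)/(-131) + 200/(-176) = (7/2)*(-1/131) + 200*(-1/176) = -7/262 - 25/22 = -1676/1441 ≈ -1.1631)
w = 14589254/219 (w = 307*(217 - 1/219) = 307*(47522/219) = 14589254/219 ≈ 66618.)
m(264, V) - w = (644 - 1*264) - 1*14589254/219 = (644 - 264) - 14589254/219 = 380 - 14589254/219 = -14506034/219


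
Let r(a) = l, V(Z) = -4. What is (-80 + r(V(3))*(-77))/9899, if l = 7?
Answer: -619/9899 ≈ -0.062532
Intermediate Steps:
r(a) = 7
(-80 + r(V(3))*(-77))/9899 = (-80 + 7*(-77))/9899 = (-80 - 539)*(1/9899) = -619*1/9899 = -619/9899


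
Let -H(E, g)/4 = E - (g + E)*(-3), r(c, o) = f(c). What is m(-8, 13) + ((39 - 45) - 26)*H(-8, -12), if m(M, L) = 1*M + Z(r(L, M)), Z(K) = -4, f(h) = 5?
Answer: -8716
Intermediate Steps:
r(c, o) = 5
m(M, L) = -4 + M (m(M, L) = 1*M - 4 = M - 4 = -4 + M)
H(E, g) = -16*E - 12*g (H(E, g) = -4*(E - (g + E)*(-3)) = -4*(E - (E + g)*(-3)) = -4*(E - (-3*E - 3*g)) = -4*(E + (3*E + 3*g)) = -4*(3*g + 4*E) = -16*E - 12*g)
m(-8, 13) + ((39 - 45) - 26)*H(-8, -12) = (-4 - 8) + ((39 - 45) - 26)*(-16*(-8) - 12*(-12)) = -12 + (-6 - 26)*(128 + 144) = -12 - 32*272 = -12 - 8704 = -8716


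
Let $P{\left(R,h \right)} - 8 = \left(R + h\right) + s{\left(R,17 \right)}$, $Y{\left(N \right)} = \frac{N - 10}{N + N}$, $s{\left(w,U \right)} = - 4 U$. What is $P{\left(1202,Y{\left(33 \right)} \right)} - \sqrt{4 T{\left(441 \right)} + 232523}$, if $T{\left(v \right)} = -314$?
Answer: $\frac{75395}{66} - \sqrt{231267} \approx 661.45$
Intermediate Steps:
$Y{\left(N \right)} = \frac{-10 + N}{2 N}$
$P{\left(R,h \right)} = -60 + R + h$ ($P{\left(R,h \right)} = 8 - \left(68 - R - h\right) = 8 + \left(-68 + R + h\right) = -60 + R + h$)
$P{\left(1202,Y{\left(33 \right)} \right)} - \sqrt{4 T{\left(441 \right)} + 232523} = \left(-60 + 1202 + \frac{-10 + 33}{2 \cdot 33}\right) - \sqrt{4 \left(-314\right) + 232523} = \left(-60 + 1202 + \frac{1}{2} \cdot \frac{1}{33} \cdot 23\right) - \sqrt{-1256 + 232523} = \left(-60 + 1202 + \frac{23}{66}\right) - \sqrt{231267} = \frac{75395}{66} - \sqrt{231267}$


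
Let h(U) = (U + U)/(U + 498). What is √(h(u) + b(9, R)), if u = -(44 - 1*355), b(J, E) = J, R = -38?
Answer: √6393527/809 ≈ 3.1255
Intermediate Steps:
u = 311 (u = -(44 - 355) = -1*(-311) = 311)
h(U) = 2*U/(498 + U) (h(U) = (2*U)/(498 + U) = 2*U/(498 + U))
√(h(u) + b(9, R)) = √(2*311/(498 + 311) + 9) = √(2*311/809 + 9) = √(2*311*(1/809) + 9) = √(622/809 + 9) = √(7903/809) = √6393527/809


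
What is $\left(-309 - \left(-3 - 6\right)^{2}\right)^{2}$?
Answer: $152100$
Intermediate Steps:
$\left(-309 - \left(-3 - 6\right)^{2}\right)^{2} = \left(-309 - \left(-9\right)^{2}\right)^{2} = \left(-309 - 81\right)^{2} = \left(-390\right)^{2} = 152100$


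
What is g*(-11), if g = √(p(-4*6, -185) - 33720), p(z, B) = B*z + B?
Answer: -11*I*√29465 ≈ -1888.2*I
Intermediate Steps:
p(z, B) = B + B*z
g = I*√29465 (g = √(-185*(1 - 4*6) - 33720) = √(-185*(1 - 24) - 33720) = √(-185*(-23) - 33720) = √(4255 - 33720) = √(-29465) = I*√29465 ≈ 171.65*I)
g*(-11) = (I*√29465)*(-11) = -11*I*√29465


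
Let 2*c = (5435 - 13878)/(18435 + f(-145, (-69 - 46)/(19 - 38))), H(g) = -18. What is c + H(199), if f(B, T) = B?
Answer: -666883/36580 ≈ -18.231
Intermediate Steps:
c = -8443/36580 (c = ((5435 - 13878)/(18435 - 145))/2 = (-8443/18290)/2 = (-8443*1/18290)/2 = (1/2)*(-8443/18290) = -8443/36580 ≈ -0.23081)
c + H(199) = -8443/36580 - 18 = -666883/36580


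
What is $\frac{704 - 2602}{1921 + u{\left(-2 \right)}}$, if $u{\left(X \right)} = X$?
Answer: $- \frac{1898}{1919} \approx -0.98906$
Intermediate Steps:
$\frac{704 - 2602}{1921 + u{\left(-2 \right)}} = \frac{704 - 2602}{1921 - 2} = \frac{704 - 2602}{1919} = \left(704 - 2602\right) \frac{1}{1919} = \left(-1898\right) \frac{1}{1919} = - \frac{1898}{1919}$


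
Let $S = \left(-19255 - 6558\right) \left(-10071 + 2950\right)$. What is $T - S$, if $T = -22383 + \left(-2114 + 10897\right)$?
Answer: $-183827973$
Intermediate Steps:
$T = -13600$ ($T = -22383 + 8783 = -13600$)
$S = 183814373$ ($S = \left(-25813\right) \left(-7121\right) = 183814373$)
$T - S = -13600 - 183814373 = -183827973$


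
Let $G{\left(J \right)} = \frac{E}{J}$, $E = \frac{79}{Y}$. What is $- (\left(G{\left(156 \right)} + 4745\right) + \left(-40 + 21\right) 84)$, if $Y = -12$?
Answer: $- \frac{5894849}{1872} \approx -3149.0$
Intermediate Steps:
$E = - \frac{79}{12}$ ($E = \frac{79}{-12} = 79 \left(- \frac{1}{12}\right) = - \frac{79}{12} \approx -6.5833$)
$G{\left(J \right)} = - \frac{79}{12 J}$
$- (\left(G{\left(156 \right)} + 4745\right) + \left(-40 + 21\right) 84) = - (\left(- \frac{79}{12 \cdot 156} + 4745\right) + \left(-40 + 21\right) 84) = - (\left(\left(- \frac{79}{12}\right) \frac{1}{156} + 4745\right) - 1596) = - (\left(- \frac{79}{1872} + 4745\right) - 1596) = - (\frac{8882561}{1872} - 1596) = \left(-1\right) \frac{5894849}{1872} = - \frac{5894849}{1872}$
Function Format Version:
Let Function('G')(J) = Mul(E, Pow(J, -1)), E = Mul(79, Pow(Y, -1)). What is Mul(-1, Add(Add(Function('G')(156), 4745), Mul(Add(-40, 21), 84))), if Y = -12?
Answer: Rational(-5894849, 1872) ≈ -3149.0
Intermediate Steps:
E = Rational(-79, 12) (E = Mul(79, Pow(-12, -1)) = Mul(79, Rational(-1, 12)) = Rational(-79, 12) ≈ -6.5833)
Function('G')(J) = Mul(Rational(-79, 12), Pow(J, -1))
Mul(-1, Add(Add(Function('G')(156), 4745), Mul(Add(-40, 21), 84))) = Mul(-1, Add(Add(Mul(Rational(-79, 12), Pow(156, -1)), 4745), Mul(Add(-40, 21), 84))) = Mul(-1, Add(Add(Mul(Rational(-79, 12), Rational(1, 156)), 4745), Mul(-19, 84))) = Mul(-1, Add(Add(Rational(-79, 1872), 4745), -1596)) = Mul(-1, Add(Rational(8882561, 1872), -1596)) = Mul(-1, Rational(5894849, 1872)) = Rational(-5894849, 1872)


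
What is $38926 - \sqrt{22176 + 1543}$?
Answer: $38926 - \sqrt{23719} \approx 38772.0$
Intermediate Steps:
$38926 - \sqrt{22176 + 1543} = 38926 - \sqrt{23719}$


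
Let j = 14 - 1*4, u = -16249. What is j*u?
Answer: -162490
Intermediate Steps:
j = 10 (j = 14 - 4 = 10)
j*u = 10*(-16249) = -162490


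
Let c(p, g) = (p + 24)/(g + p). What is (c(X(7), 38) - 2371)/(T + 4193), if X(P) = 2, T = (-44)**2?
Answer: -47407/122580 ≈ -0.38674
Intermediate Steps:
T = 1936
c(p, g) = (24 + p)/(g + p)
(c(X(7), 38) - 2371)/(T + 4193) = ((24 + 2)/(38 + 2) - 2371)/(1936 + 4193) = (26/40 - 2371)/6129 = ((1/40)*26 - 2371)*(1/6129) = (13/20 - 2371)*(1/6129) = -47407/20*1/6129 = -47407/122580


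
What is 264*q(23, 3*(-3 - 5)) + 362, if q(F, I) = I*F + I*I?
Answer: 6698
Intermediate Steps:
q(F, I) = I² + F*I (q(F, I) = F*I + I² = I² + F*I)
264*q(23, 3*(-3 - 5)) + 362 = 264*((3*(-3 - 5))*(23 + 3*(-3 - 5))) + 362 = 264*((3*(-8))*(23 + 3*(-8))) + 362 = 264*(-24*(23 - 24)) + 362 = 264*(-24*(-1)) + 362 = 264*24 + 362 = 6336 + 362 = 6698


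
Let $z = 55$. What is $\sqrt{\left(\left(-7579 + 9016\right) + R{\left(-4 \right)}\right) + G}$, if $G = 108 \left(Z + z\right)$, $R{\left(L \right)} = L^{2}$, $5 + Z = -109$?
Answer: $i \sqrt{4919} \approx 70.136 i$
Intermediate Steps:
$Z = -114$ ($Z = -5 - 109 = -114$)
$G = -6372$ ($G = 108 \left(-114 + 55\right) = 108 \left(-59\right) = -6372$)
$\sqrt{\left(\left(-7579 + 9016\right) + R{\left(-4 \right)}\right) + G} = \sqrt{\left(\left(-7579 + 9016\right) + \left(-4\right)^{2}\right) - 6372} = \sqrt{\left(1437 + 16\right) - 6372} = \sqrt{1453 - 6372} = \sqrt{-4919} = i \sqrt{4919}$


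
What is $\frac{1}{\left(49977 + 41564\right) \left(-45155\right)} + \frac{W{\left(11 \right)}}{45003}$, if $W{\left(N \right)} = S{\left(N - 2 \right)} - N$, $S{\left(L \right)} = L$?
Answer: $- \frac{8267112713}{186021424076565} \approx -4.4442 \cdot 10^{-5}$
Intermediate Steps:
$W{\left(N \right)} = -2$ ($W{\left(N \right)} = \left(N - 2\right) - N = \left(-2 + N\right) - N = -2$)
$\frac{1}{\left(49977 + 41564\right) \left(-45155\right)} + \frac{W{\left(11 \right)}}{45003} = \frac{1}{\left(49977 + 41564\right) \left(-45155\right)} - \frac{2}{45003} = \frac{1}{91541} \left(- \frac{1}{45155}\right) - \frac{2}{45003} = - \frac{1}{4133533855} - \frac{2}{45003} = - \frac{8267112713}{186021424076565}$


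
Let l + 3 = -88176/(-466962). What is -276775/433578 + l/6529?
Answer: -140733228345055/220315065714174 ≈ -0.63878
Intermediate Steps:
l = -218785/77827 (l = -3 - 88176/(-466962) = -3 - 88176*(-1/466962) = -3 + 14696/77827 = -218785/77827 ≈ -2.8112)
-276775/433578 + l/6529 = -276775/433578 - 218785/77827/6529 = -276775*1/433578 - 218785/77827*1/6529 = -276775/433578 - 218785/508132483 = -140733228345055/220315065714174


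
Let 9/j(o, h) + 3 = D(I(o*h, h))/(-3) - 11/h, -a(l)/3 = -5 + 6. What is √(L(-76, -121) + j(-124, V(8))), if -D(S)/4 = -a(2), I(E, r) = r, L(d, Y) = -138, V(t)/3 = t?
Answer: I*√20514/13 ≈ 11.017*I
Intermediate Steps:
V(t) = 3*t
a(l) = -3 (a(l) = -3*(-5 + 6) = -3*1 = -3)
D(S) = -12 (D(S) = -(-4)*(-3) = -4*3 = -12)
j(o, h) = 9/(1 - 11/h) (j(o, h) = 9/(-3 + (-12/(-3) - 11/h)) = 9/(-3 + (-12*(-⅓) - 11/h)) = 9/(-3 + (4 - 11/h)) = 9/(1 - 11/h))
√(L(-76, -121) + j(-124, V(8))) = √(-138 + 9*(3*8)/(-11 + 3*8)) = √(-138 + 9*24/(-11 + 24)) = √(-138 + 9*24/13) = √(-138 + 9*24*(1/13)) = √(-138 + 216/13) = √(-1578/13) = I*√20514/13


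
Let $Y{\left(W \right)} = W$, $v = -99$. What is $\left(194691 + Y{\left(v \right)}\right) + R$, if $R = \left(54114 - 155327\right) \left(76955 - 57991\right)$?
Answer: $-1919208740$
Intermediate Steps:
$R = -1919403332$ ($R = \left(-101213\right) 18964 = -1919403332$)
$\left(194691 + Y{\left(v \right)}\right) + R = \left(194691 - 99\right) - 1919403332 = 194592 - 1919403332 = -1919208740$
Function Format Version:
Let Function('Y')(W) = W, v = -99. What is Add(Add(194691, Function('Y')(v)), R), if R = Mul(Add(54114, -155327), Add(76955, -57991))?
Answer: -1919208740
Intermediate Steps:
R = -1919403332 (R = Mul(-101213, 18964) = -1919403332)
Add(Add(194691, Function('Y')(v)), R) = Add(Add(194691, -99), -1919403332) = Add(194592, -1919403332) = -1919208740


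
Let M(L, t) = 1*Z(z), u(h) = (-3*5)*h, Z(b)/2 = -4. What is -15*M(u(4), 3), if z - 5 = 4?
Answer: 120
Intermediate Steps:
z = 9 (z = 5 + 4 = 9)
Z(b) = -8 (Z(b) = 2*(-4) = -8)
u(h) = -15*h
M(L, t) = -8 (M(L, t) = 1*(-8) = -8)
-15*M(u(4), 3) = -15*(-8) = 120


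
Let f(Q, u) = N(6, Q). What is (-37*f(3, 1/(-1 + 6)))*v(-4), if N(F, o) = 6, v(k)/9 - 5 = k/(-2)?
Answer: -13986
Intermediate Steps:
v(k) = 45 - 9*k/2 (v(k) = 45 + 9*(k/(-2)) = 45 + 9*(k*(-½)) = 45 + 9*(-k/2) = 45 - 9*k/2)
f(Q, u) = 6
(-37*f(3, 1/(-1 + 6)))*v(-4) = (-37*6)*(45 - 9/2*(-4)) = -222*(45 + 18) = -222*63 = -13986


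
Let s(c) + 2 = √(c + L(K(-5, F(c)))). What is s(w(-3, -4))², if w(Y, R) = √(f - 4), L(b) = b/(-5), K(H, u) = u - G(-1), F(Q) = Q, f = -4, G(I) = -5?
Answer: (10 - √5*√(-5 + 8*I*√2))²/25 ≈ -0.43379 - 3.009*I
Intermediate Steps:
K(H, u) = 5 + u (K(H, u) = u - 1*(-5) = u + 5 = 5 + u)
L(b) = -b/5 (L(b) = b*(-⅕) = -b/5)
w(Y, R) = 2*I*√2 (w(Y, R) = √(-4 - 4) = √(-8) = 2*I*√2)
s(c) = -2 + √(-1 + 4*c/5) (s(c) = -2 + √(c - (5 + c)/5) = -2 + √(c + (-1 - c/5)) = -2 + √(-1 + 4*c/5))
s(w(-3, -4))² = (-2 + √(-25 + 20*(2*I*√2))/5)² = (-2 + √(-25 + 40*I*√2)/5)²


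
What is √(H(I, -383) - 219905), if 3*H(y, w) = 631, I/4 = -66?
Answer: 2*I*√494313/3 ≈ 468.72*I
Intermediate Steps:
I = -264 (I = 4*(-66) = -264)
H(y, w) = 631/3 (H(y, w) = (⅓)*631 = 631/3)
√(H(I, -383) - 219905) = √(631/3 - 219905) = √(-659084/3) = 2*I*√494313/3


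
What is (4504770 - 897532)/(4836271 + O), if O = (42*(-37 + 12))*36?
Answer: 3607238/4798471 ≈ 0.75175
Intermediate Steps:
O = -37800 (O = (42*(-25))*36 = -1050*36 = -37800)
(4504770 - 897532)/(4836271 + O) = (4504770 - 897532)/(4836271 - 37800) = 3607238/4798471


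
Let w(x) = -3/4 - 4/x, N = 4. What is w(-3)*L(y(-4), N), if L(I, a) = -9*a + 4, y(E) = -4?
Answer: -56/3 ≈ -18.667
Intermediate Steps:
w(x) = -¾ - 4/x (w(x) = -3*¼ - 4/x = -¾ - 4/x)
L(I, a) = 4 - 9*a
w(-3)*L(y(-4), N) = (-¾ - 4/(-3))*(4 - 9*4) = (-¾ - 4*(-⅓))*(4 - 36) = (-¾ + 4/3)*(-32) = (7/12)*(-32) = -56/3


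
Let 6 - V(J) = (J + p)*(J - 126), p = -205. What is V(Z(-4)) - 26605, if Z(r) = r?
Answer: -53769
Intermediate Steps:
V(J) = 6 - (-205 + J)*(-126 + J) (V(J) = 6 - (J - 205)*(J - 126) = 6 - (-205 + J)*(-126 + J))
V(Z(-4)) - 26605 = (-25824 - 1*(-4)² + 331*(-4)) - 26605 = (-25824 - 1*16 - 1324) - 26605 = (-25824 - 16 - 1324) - 26605 = -27164 - 26605 = -53769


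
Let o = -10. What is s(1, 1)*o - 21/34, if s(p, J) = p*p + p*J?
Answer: -701/34 ≈ -20.618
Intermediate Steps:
s(p, J) = p² + J*p
s(1, 1)*o - 21/34 = (1*(1 + 1))*(-10) - 21/34 = (1*2)*(-10) - 21*1/34 = 2*(-10) - 21/34 = -20 - 21/34 = -701/34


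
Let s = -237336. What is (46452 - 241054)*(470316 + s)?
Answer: -45338373960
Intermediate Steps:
(46452 - 241054)*(470316 + s) = (46452 - 241054)*(470316 - 237336) = -194602*232980 = -45338373960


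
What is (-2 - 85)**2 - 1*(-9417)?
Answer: 16986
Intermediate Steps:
(-2 - 85)**2 - 1*(-9417) = (-87)**2 + 9417 = 7569 + 9417 = 16986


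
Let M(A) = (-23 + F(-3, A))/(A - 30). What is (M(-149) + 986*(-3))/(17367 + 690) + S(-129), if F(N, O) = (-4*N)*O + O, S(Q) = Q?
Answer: -417481709/3232203 ≈ -129.16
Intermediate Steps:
F(N, O) = O - 4*N*O (F(N, O) = -4*N*O + O = O - 4*N*O)
M(A) = (-23 + 13*A)/(-30 + A) (M(A) = (-23 + A*(1 - 4*(-3)))/(A - 30) = (-23 + A*(1 + 12))/(-30 + A) = (-23 + A*13)/(-30 + A) = (-23 + 13*A)/(-30 + A))
(M(-149) + 986*(-3))/(17367 + 690) + S(-129) = ((-23 + 13*(-149))/(-30 - 149) + 986*(-3))/(17367 + 690) - 129 = ((-23 - 1937)/(-179) - 2958)/18057 - 129 = (-1/179*(-1960) - 2958)*(1/18057) - 129 = (1960/179 - 2958)*(1/18057) - 129 = -527522/179*1/18057 - 129 = -527522/3232203 - 129 = -417481709/3232203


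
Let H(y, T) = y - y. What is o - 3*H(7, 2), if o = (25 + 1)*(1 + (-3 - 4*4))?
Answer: -468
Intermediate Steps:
H(y, T) = 0
o = -468 (o = 26*(1 + (-3 - 16)) = 26*(1 - 19) = 26*(-18) = -468)
o - 3*H(7, 2) = -468 - 3*0 = -468 + 0 = -468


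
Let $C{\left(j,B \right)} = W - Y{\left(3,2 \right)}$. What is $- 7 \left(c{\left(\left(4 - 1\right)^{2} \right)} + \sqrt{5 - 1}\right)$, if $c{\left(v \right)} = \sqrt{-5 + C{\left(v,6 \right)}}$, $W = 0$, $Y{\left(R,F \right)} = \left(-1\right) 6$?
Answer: $-21$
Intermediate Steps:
$Y{\left(R,F \right)} = -6$
$C{\left(j,B \right)} = 6$ ($C{\left(j,B \right)} = 0 - -6 = 0 + 6 = 6$)
$c{\left(v \right)} = 1$ ($c{\left(v \right)} = \sqrt{-5 + 6} = \sqrt{1} = 1$)
$- 7 \left(c{\left(\left(4 - 1\right)^{2} \right)} + \sqrt{5 - 1}\right) = - 7 \left(1 + \sqrt{5 - 1}\right) = - 7 \left(1 + \sqrt{4}\right) = - 7 \left(1 + 2\right) = \left(-7\right) 3 = -21$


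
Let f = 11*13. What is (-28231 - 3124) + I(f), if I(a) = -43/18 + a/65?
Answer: -2821967/90 ≈ -31355.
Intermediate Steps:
f = 143
I(a) = -43/18 + a/65 (I(a) = -43*1/18 + a*(1/65) = -43/18 + a/65)
(-28231 - 3124) + I(f) = (-28231 - 3124) + (-43/18 + (1/65)*143) = -31355 + (-43/18 + 11/5) = -31355 - 17/90 = -2821967/90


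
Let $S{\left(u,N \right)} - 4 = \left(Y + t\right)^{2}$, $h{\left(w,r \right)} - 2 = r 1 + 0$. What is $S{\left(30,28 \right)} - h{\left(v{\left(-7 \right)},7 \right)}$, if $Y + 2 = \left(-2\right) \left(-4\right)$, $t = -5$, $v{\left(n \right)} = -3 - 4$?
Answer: $-4$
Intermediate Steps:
$v{\left(n \right)} = -7$ ($v{\left(n \right)} = -3 - 4 = -7$)
$Y = 6$ ($Y = -2 - -8 = -2 + 8 = 6$)
$h{\left(w,r \right)} = 2 + r$ ($h{\left(w,r \right)} = 2 + \left(r 1 + 0\right) = 2 + \left(r + 0\right) = 2 + r$)
$S{\left(u,N \right)} = 5$ ($S{\left(u,N \right)} = 4 + \left(6 - 5\right)^{2} = 4 + 1^{2} = 4 + 1 = 5$)
$S{\left(30,28 \right)} - h{\left(v{\left(-7 \right)},7 \right)} = 5 - \left(2 + 7\right) = 5 - 9 = -4$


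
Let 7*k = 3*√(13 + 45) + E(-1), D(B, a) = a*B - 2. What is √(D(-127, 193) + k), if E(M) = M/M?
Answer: √(-1201130 + 21*√58)/7 ≈ 156.56*I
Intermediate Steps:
E(M) = 1
D(B, a) = -2 + B*a (D(B, a) = B*a - 2 = -2 + B*a)
k = ⅐ + 3*√58/7 (k = (3*√(13 + 45) + 1)/7 = (3*√58 + 1)/7 = (1 + 3*√58)/7 = ⅐ + 3*√58/7 ≈ 3.4068)
√(D(-127, 193) + k) = √((-2 - 127*193) + (⅐ + 3*√58/7)) = √((-2 - 24511) + (⅐ + 3*√58/7)) = √(-24513 + (⅐ + 3*√58/7)) = √(-171590/7 + 3*√58/7)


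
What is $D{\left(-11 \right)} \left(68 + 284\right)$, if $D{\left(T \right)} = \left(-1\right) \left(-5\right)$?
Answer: $1760$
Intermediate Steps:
$D{\left(T \right)} = 5$
$D{\left(-11 \right)} \left(68 + 284\right) = 5 \left(68 + 284\right) = 5 \cdot 352 = 1760$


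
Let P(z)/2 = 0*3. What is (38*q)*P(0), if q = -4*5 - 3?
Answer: 0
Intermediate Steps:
P(z) = 0 (P(z) = 2*(0*3) = 2*0 = 0)
q = -23 (q = -20 - 3 = -23)
(38*q)*P(0) = (38*(-23))*0 = -874*0 = 0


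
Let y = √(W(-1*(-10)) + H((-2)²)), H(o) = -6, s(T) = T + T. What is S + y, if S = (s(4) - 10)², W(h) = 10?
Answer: 6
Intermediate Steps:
s(T) = 2*T
S = 4 (S = (2*4 - 10)² = (8 - 10)² = (-2)² = 4)
y = 2 (y = √(10 - 6) = √4 = 2)
S + y = 4 + 2 = 6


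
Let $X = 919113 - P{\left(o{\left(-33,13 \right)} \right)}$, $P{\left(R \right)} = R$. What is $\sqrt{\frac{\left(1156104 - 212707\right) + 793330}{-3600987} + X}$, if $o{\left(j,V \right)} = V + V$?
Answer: $\frac{3 \sqrt{147134488410759434}}{1200329} \approx 958.69$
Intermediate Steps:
$o{\left(j,V \right)} = 2 V$
$X = 919087$ ($X = 919113 - 2 \cdot 13 = 919113 - 26 = 919087$)
$\sqrt{\frac{\left(1156104 - 212707\right) + 793330}{-3600987} + X} = \sqrt{\frac{\left(1156104 - 212707\right) + 793330}{-3600987} + 919087} = \sqrt{\left(943397 + 793330\right) \left(- \frac{1}{3600987}\right) + 919087} = \sqrt{1736727 \left(- \frac{1}{3600987}\right) + 919087} = \sqrt{- \frac{578909}{1200329} + 919087} = \sqrt{\frac{1103206200714}{1200329}} = \frac{3 \sqrt{147134488410759434}}{1200329}$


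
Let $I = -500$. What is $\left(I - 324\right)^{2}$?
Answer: $678976$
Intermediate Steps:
$\left(I - 324\right)^{2} = \left(-500 - 324\right)^{2} = \left(-824\right)^{2} = 678976$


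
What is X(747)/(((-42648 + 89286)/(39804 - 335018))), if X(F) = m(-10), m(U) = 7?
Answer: -1033249/23319 ≈ -44.309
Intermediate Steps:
X(F) = 7
X(747)/(((-42648 + 89286)/(39804 - 335018))) = 7/(((-42648 + 89286)/(39804 - 335018))) = 7/((46638/(-295214))) = 7/((46638*(-1/295214))) = 7/(-23319/147607) = 7*(-147607/23319) = -1033249/23319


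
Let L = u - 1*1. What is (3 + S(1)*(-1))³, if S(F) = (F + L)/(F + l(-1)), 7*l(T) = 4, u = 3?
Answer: 1728/1331 ≈ 1.2983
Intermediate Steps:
l(T) = 4/7 (l(T) = (⅐)*4 = 4/7)
L = 2 (L = 3 - 1*1 = 3 - 1 = 2)
S(F) = (2 + F)/(4/7 + F) (S(F) = (F + 2)/(F + 4/7) = (2 + F)/(4/7 + F))
(3 + S(1)*(-1))³ = (3 + (7*(2 + 1)/(4 + 7*1))*(-1))³ = (3 + (7*3/(4 + 7))*(-1))³ = (3 + (7*3/11)*(-1))³ = (3 + (7*(1/11)*3)*(-1))³ = (3 + (21/11)*(-1))³ = (3 - 21/11)³ = (12/11)³ = 1728/1331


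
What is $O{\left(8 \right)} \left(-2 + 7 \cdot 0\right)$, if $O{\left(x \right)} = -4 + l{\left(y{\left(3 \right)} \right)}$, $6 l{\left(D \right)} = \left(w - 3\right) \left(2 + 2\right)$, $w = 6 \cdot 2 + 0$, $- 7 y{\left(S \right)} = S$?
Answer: $-4$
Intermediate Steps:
$y{\left(S \right)} = - \frac{S}{7}$
$w = 12$ ($w = 12 + 0 = 12$)
$l{\left(D \right)} = 6$ ($l{\left(D \right)} = \frac{\left(12 - 3\right) \left(2 + 2\right)}{6} = \frac{9 \cdot 4}{6} = \frac{1}{6} \cdot 36 = 6$)
$O{\left(x \right)} = 2$ ($O{\left(x \right)} = -4 + 6 = 2$)
$O{\left(8 \right)} \left(-2 + 7 \cdot 0\right) = 2 \left(-2 + 7 \cdot 0\right) = 2 \left(-2 + 0\right) = 2 \left(-2\right) = -4$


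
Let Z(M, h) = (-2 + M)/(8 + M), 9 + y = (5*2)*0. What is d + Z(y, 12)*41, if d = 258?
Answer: 709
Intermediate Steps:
y = -9 (y = -9 + (5*2)*0 = -9 + 10*0 = -9 + 0 = -9)
Z(M, h) = (-2 + M)/(8 + M)
d + Z(y, 12)*41 = 258 + ((-2 - 9)/(8 - 9))*41 = 258 + (-11/(-1))*41 = 258 - 1*(-11)*41 = 258 + 11*41 = 258 + 451 = 709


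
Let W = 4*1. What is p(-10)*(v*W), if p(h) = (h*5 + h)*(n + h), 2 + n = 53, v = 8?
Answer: -78720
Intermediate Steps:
n = 51 (n = -2 + 53 = 51)
W = 4
p(h) = 6*h*(51 + h) (p(h) = (h*5 + h)*(51 + h) = (5*h + h)*(51 + h) = (6*h)*(51 + h) = 6*h*(51 + h))
p(-10)*(v*W) = (6*(-10)*(51 - 10))*(8*4) = (6*(-10)*41)*32 = -2460*32 = -78720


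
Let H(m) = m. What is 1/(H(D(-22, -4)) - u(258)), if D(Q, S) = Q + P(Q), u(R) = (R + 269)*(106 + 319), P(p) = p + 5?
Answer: -1/224014 ≈ -4.4640e-6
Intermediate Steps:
P(p) = 5 + p
u(R) = 114325 + 425*R (u(R) = (269 + R)*425 = 114325 + 425*R)
D(Q, S) = 5 + 2*Q (D(Q, S) = Q + (5 + Q) = 5 + 2*Q)
1/(H(D(-22, -4)) - u(258)) = 1/((5 + 2*(-22)) - (114325 + 425*258)) = 1/((5 - 44) - (114325 + 109650)) = 1/(-39 - 1*223975) = 1/(-39 - 223975) = 1/(-224014) = -1/224014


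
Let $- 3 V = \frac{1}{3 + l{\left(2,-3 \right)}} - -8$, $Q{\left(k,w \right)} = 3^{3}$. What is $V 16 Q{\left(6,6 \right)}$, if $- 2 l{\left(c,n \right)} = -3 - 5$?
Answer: $- \frac{8208}{7} \approx -1172.6$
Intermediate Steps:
$l{\left(c,n \right)} = 4$ ($l{\left(c,n \right)} = - \frac{-3 - 5}{2} = \left(- \frac{1}{2}\right) \left(-8\right) = 4$)
$Q{\left(k,w \right)} = 27$
$V = - \frac{19}{7}$ ($V = - \frac{\frac{1}{3 + 4} - -8}{3} = - \frac{\frac{1}{7} + 8}{3} = \left(- \frac{1}{3}\right) \frac{57}{7} = - \frac{19}{7} \approx -2.7143$)
$V 16 Q{\left(6,6 \right)} = \left(- \frac{19}{7}\right) 16 \cdot 27 = \left(- \frac{304}{7}\right) 27 = - \frac{8208}{7}$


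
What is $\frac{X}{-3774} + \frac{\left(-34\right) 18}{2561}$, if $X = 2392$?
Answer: $- \frac{4217800}{4832607} \approx -0.87278$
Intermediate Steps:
$\frac{X}{-3774} + \frac{\left(-34\right) 18}{2561} = \frac{2392}{-3774} + \frac{\left(-34\right) 18}{2561} = 2392 \left(- \frac{1}{3774}\right) - \frac{612}{2561} = - \frac{1196}{1887} - \frac{612}{2561} = - \frac{4217800}{4832607}$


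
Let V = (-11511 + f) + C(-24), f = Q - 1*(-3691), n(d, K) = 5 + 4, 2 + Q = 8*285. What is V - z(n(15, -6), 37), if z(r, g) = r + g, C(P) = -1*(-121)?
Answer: -5467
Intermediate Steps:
Q = 2278 (Q = -2 + 8*285 = -2 + 2280 = 2278)
C(P) = 121
n(d, K) = 9
z(r, g) = g + r
f = 5969 (f = 2278 - 1*(-3691) = 2278 + 3691 = 5969)
V = -5421 (V = (-11511 + 5969) + 121 = -5542 + 121 = -5421)
V - z(n(15, -6), 37) = -5421 - (37 + 9) = -5421 - 1*46 = -5421 - 46 = -5467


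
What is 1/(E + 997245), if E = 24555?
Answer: 1/1021800 ≈ 9.7867e-7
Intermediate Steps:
1/(E + 997245) = 1/(24555 + 997245) = 1/1021800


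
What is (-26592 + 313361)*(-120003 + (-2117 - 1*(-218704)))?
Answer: 27697297096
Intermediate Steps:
(-26592 + 313361)*(-120003 + (-2117 - 1*(-218704))) = 286769*(-120003 + (-2117 + 218704)) = 286769*(-120003 + 216587) = 286769*96584 = 27697297096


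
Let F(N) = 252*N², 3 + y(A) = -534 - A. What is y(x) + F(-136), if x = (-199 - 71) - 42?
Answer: 4660767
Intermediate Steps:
x = -312 (x = -270 - 42 = -312)
y(A) = -537 - A (y(A) = -3 + (-534 - A) = -537 - A)
y(x) + F(-136) = (-537 - 1*(-312)) + 252*(-136)² = (-537 + 312) + 252*18496 = -225 + 4660992 = 4660767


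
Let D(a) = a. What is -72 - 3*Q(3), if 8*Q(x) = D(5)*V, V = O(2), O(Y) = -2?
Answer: -273/4 ≈ -68.250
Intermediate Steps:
V = -2
Q(x) = -5/4 (Q(x) = (5*(-2))/8 = (1/8)*(-10) = -5/4)
-72 - 3*Q(3) = -72 - 3*(-5/4) = -72 + 15/4 = -273/4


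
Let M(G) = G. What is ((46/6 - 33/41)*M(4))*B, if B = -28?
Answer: -94528/123 ≈ -768.52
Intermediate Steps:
((46/6 - 33/41)*M(4))*B = ((46/6 - 33/41)*4)*(-28) = ((46*(1/6) - 33*1/41)*4)*(-28) = ((23/3 - 33/41)*4)*(-28) = ((844/123)*4)*(-28) = (3376/123)*(-28) = -94528/123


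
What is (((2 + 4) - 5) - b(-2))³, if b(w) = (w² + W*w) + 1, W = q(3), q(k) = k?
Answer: 8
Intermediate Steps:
W = 3
b(w) = 1 + w² + 3*w (b(w) = (w² + 3*w) + 1 = 1 + w² + 3*w)
(((2 + 4) - 5) - b(-2))³ = (((2 + 4) - 5) - (1 + (-2)² + 3*(-2)))³ = ((6 - 5) - (1 + 4 - 6))³ = (1 - 1*(-1))³ = (1 + 1)³ = 2³ = 8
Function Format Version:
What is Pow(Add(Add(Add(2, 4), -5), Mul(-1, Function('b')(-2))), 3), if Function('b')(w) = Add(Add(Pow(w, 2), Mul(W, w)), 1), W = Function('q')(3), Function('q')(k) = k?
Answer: 8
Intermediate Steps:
W = 3
Function('b')(w) = Add(1, Pow(w, 2), Mul(3, w)) (Function('b')(w) = Add(Add(Pow(w, 2), Mul(3, w)), 1) = Add(1, Pow(w, 2), Mul(3, w)))
Pow(Add(Add(Add(2, 4), -5), Mul(-1, Function('b')(-2))), 3) = Pow(Add(Add(Add(2, 4), -5), Mul(-1, Add(1, Pow(-2, 2), Mul(3, -2)))), 3) = Pow(Add(Add(6, -5), Mul(-1, Add(1, 4, -6))), 3) = Pow(Add(1, Mul(-1, -1)), 3) = Pow(Add(1, 1), 3) = Pow(2, 3) = 8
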